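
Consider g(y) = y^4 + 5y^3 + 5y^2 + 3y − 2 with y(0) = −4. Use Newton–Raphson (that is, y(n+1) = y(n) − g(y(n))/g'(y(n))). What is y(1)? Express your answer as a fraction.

−210/53

g'(y) = 4y^3 + 15y^2 + 10y + 3.
g(−4) = 2, g'(−4) = −53, so y(1) = (−4) − 2/(−53) = −210/53.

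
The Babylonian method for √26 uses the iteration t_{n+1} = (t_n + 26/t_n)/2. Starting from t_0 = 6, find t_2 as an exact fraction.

1897/372

t_1 = (6 + 26/6)/2 = 31/6.
t_2 = (31/6 + 26/(31/6))/2 = 1897/372.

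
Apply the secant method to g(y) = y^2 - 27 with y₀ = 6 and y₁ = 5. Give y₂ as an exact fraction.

57/11

g(6) = 9, g(5) = -2. y₂ = 5 - (-2)·(5 - 6)/((-2) - 9) = 57/11.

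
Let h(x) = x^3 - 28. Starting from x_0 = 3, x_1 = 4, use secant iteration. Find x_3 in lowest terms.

h(3) = -1, h(4) = 36. x_2 = 4 - 36·(4 - 3)/(36 - (-1)) = 112/37.
h(4) = 36, h(112/37) = -13356/50653. x_3 = (112/37) - (-13356/50653)·((112/37) - 4)/((-13356/50653) - 36) = 12901/4252.

12901/4252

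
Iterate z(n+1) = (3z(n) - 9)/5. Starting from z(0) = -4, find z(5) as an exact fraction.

-13941/3125

z(1) = (3·(-4) - 9)/5 = -21/5.
z(2) = (3·(-21/5) - 9)/5 = -108/25.
z(3) = (3·(-108/25) - 9)/5 = -549/125.
z(4) = (3·(-549/125) - 9)/5 = -2772/625.
z(5) = (3·(-2772/625) - 9)/5 = -13941/3125.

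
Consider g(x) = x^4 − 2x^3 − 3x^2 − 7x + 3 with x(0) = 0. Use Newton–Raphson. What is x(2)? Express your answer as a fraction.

g'(x) = 4x^3 − 6x^2 − 6x − 7.
g(0) = 3, g'(0) = −7, so x(1) = 0 − 3/(−7) = 3/7.
g(3/7) = −1620/2401, g'(3/7) = −3553/343, so x(2) = (3/7) − (−1620/2401)/(−3553/343) = 9039/24871.

9039/24871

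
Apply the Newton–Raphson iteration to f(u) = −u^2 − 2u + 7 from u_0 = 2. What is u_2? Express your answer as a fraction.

f'(u) = −2u − 2.
f(2) = −1, f'(2) = −6, so u_1 = 2 − (−1)/(−6) = 11/6.
f(11/6) = −1/36, f'(11/6) = −17/3, so u_2 = (11/6) − (−1/36)/(−17/3) = 373/204.

373/204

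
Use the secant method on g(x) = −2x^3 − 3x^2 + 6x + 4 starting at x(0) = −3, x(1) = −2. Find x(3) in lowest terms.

g(−3) = 13, g(−2) = −4. x(2) = (−2) − (−4)·((−2) − (−3))/((−4) − 13) = −38/17.
g(−2) = −4, g(−38/17) = −10140/4913. x(3) = (−38/17) − (−10140/4913)·((−38/17) − (−2))/((−10140/4913) − (−4)) = −2956/1189.

−2956/1189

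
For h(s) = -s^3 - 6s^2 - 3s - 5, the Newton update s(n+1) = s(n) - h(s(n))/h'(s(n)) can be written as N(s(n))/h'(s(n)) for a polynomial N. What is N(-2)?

-3

h'(s) = -3s^2 - 12s - 3.
N(s) = s·h'(s) - h(s) = s·(-3s^2 - 12s - 3) - (-s^3 - 6s^2 - 3s - 5) = -2s^3 - 6s^2 + 5.
N(-2) = -3.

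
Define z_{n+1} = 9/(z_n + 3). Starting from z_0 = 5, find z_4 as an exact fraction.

z_1 = 9/(5 + 3) = 9/8.
z_2 = 9/(9/8 + 3) = 24/11.
z_3 = 9/(24/11 + 3) = 33/19.
z_4 = 9/(33/19 + 3) = 19/10.

19/10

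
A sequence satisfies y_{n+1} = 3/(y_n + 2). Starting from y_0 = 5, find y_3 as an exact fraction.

y_1 = 3/(5 + 2) = 3/7.
y_2 = 3/(3/7 + 2) = 21/17.
y_3 = 3/(21/17 + 2) = 51/55.

51/55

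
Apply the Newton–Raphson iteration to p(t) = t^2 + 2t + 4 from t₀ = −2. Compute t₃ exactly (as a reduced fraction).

p'(t) = 2t + 2.
p(−2) = 4, p'(−2) = −2, so t₁ = (−2) − 4/(−2) = 0.
p(0) = 4, p'(0) = 2, so t₂ = 0 − 4/2 = −2.
p(−2) = 4, p'(−2) = −2, so t₃ = (−2) − 4/(−2) = 0.

0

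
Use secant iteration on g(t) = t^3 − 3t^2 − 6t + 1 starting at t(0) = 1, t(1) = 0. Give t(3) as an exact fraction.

64/407

g(1) = −7, g(0) = 1. t(2) = 0 − 1·(0 − 1)/(1 − (−7)) = 1/8.
g(0) = 1, g(1/8) = 105/512. t(3) = (1/8) − (105/512)·((1/8) − 0)/((105/512) − 1) = 64/407.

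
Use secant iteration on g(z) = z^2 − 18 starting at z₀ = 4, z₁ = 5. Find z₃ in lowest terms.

352/83

g(4) = −2, g(5) = 7. z₂ = 5 − 7·(5 − 4)/(7 − (−2)) = 38/9.
g(5) = 7, g(38/9) = −14/81. z₃ = (38/9) − (−14/81)·((38/9) − 5)/((−14/81) − 7) = 352/83.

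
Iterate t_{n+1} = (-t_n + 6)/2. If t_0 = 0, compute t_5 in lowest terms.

33/16

t_1 = (-0 + 6)/2 = 3.
t_2 = (-3 + 6)/2 = 3/2.
t_3 = (-(3/2) + 6)/2 = 9/4.
t_4 = (-(9/4) + 6)/2 = 15/8.
t_5 = (-(15/8) + 6)/2 = 33/16.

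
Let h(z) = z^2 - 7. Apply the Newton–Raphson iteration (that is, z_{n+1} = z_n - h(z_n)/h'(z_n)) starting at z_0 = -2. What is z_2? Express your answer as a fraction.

h'(z) = 2z.
h(-2) = -3, h'(-2) = -4, so z_1 = (-2) - (-3)/(-4) = -11/4.
h(-11/4) = 9/16, h'(-11/4) = -11/2, so z_2 = (-11/4) - (9/16)/(-11/2) = -233/88.

-233/88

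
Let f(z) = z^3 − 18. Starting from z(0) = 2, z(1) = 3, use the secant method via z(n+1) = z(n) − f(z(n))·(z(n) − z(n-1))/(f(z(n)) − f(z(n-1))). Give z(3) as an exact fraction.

f(2) = −10, f(3) = 9. z(2) = 3 − 9·(3 − 2)/(9 − (−10)) = 48/19.
f(3) = 9, f(48/19) = −12870/6859. z(3) = (48/19) − (−12870/6859)·((48/19) − 3)/((−12870/6859) − 9) = 2402/921.

2402/921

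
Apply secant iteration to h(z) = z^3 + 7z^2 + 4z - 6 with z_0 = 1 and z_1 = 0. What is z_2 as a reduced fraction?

h(1) = 6, h(0) = -6. z_2 = 0 - (-6)·(0 - 1)/((-6) - 6) = 1/2.

1/2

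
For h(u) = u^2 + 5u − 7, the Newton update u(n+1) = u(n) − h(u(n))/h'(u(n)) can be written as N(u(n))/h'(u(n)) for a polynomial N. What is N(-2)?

h'(u) = 2u + 5.
N(u) = u·h'(u) − h(u) = u·(2u + 5) − (u^2 + 5u − 7) = u^2 + 7.
N(-2) = 11.

11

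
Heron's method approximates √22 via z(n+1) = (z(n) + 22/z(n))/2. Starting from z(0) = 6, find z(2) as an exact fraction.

z(1) = (6 + 22/6)/2 = 29/6.
z(2) = (29/6 + 22/(29/6))/2 = 1633/348.

1633/348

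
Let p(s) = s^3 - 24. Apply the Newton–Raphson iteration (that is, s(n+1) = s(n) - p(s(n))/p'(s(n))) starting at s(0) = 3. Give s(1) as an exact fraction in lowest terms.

26/9

p'(s) = 3s^2.
p(3) = 3, p'(3) = 27, so s(1) = 3 - 3/27 = 26/9.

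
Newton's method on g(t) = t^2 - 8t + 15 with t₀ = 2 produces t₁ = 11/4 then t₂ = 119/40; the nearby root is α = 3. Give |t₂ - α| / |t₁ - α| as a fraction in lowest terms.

t₁ - α = 11/4 - 3 = -1/4, so |t₁ - α| = 1/4.
t₂ - α = 119/40 - 3 = -1/40, so |t₂ - α| = 1/40.
Ratio = (1/40) / (1/4) = 1/10.

1/10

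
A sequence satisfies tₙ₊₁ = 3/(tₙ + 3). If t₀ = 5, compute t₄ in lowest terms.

t₁ = 3/(5 + 3) = 3/8.
t₂ = 3/(3/8 + 3) = 8/9.
t₃ = 3/(8/9 + 3) = 27/35.
t₄ = 3/(27/35 + 3) = 35/44.

35/44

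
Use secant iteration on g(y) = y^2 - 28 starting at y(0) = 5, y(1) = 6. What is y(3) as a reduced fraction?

164/31

g(5) = -3, g(6) = 8. y(2) = 6 - 8·(6 - 5)/(8 - (-3)) = 58/11.
g(6) = 8, g(58/11) = -24/121. y(3) = (58/11) - (-24/121)·((58/11) - 6)/((-24/121) - 8) = 164/31.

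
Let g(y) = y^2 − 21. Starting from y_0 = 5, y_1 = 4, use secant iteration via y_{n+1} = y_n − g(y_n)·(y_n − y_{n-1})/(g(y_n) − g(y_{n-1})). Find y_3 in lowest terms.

g(5) = 4, g(4) = −5. y_2 = 4 − (−5)·(4 − 5)/((−5) − 4) = 41/9.
g(4) = −5, g(41/9) = −20/81. y_3 = (41/9) − (−20/81)·((41/9) − 4)/((−20/81) − (−5)) = 353/77.

353/77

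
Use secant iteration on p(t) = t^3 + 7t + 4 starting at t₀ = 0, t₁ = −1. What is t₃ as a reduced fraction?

−19/35

p(0) = 4, p(−1) = −4. t₂ = (−1) − (−4)·((−1) − 0)/((−4) − 4) = −1/2.
p(−1) = −4, p(−1/2) = 3/8. t₃ = (−1/2) − (3/8)·((−1/2) − (−1))/((3/8) − (−4)) = −19/35.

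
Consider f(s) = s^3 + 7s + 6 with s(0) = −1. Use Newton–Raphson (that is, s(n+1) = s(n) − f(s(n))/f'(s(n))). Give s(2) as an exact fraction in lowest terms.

f'(s) = 3s^2 + 7.
f(−1) = −2, f'(−1) = 10, so s(1) = (−1) − (−2)/10 = −4/5.
f(−4/5) = −14/125, f'(−4/5) = 223/25, so s(2) = (−4/5) − (−14/125)/(223/25) = −878/1115.

−878/1115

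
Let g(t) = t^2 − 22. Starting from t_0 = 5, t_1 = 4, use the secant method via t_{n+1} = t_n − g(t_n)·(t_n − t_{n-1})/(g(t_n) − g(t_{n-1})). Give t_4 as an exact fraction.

1712/365

g(5) = 3, g(4) = −6. t_2 = 4 − (−6)·(4 − 5)/((−6) − 3) = 14/3.
g(4) = −6, g(14/3) = −2/9. t_3 = (14/3) − (−2/9)·((14/3) − 4)/((−2/9) − (−6)) = 61/13.
g(14/3) = −2/9, g(61/13) = 3/169. t_4 = (61/13) − (3/169)·((61/13) − (14/3))/((3/169) − (−2/9)) = 1712/365.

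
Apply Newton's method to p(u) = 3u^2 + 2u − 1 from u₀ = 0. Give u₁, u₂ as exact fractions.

u₁ = 1/2, u₂ = 7/20

p'(u) = 6u + 2.
p(0) = −1, p'(0) = 2, so u₁ = 0 − (−1)/2 = 1/2.
p(1/2) = 3/4, p'(1/2) = 5, so u₂ = (1/2) − (3/4)/5 = 7/20.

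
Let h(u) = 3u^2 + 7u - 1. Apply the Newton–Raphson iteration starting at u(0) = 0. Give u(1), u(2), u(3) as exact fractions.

h'(u) = 6u + 7.
h(0) = -1, h'(0) = 7, so u(1) = 0 - (-1)/7 = 1/7.
h(1/7) = 3/49, h'(1/7) = 55/7, so u(2) = (1/7) - (3/49)/(55/7) = 52/385.
h(52/385) = 27/148225, h'(52/385) = 3007/385, so u(3) = (52/385) - (27/148225)/(3007/385) = 156337/1157695.

u(1) = 1/7, u(2) = 52/385, u(3) = 156337/1157695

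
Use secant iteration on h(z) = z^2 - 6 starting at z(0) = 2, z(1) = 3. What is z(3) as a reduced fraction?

22/9

h(2) = -2, h(3) = 3. z(2) = 3 - 3·(3 - 2)/(3 - (-2)) = 12/5.
h(3) = 3, h(12/5) = -6/25. z(3) = (12/5) - (-6/25)·((12/5) - 3)/((-6/25) - 3) = 22/9.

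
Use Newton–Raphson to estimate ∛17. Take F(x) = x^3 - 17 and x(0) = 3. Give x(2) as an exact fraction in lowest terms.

F'(x) = 3x^2.
F(3) = 10, F'(3) = 27, so x(1) = 3 - 10/27 = 71/27.
F(71/27) = 23300/19683, F'(71/27) = 5041/243, so x(2) = (71/27) - (23300/19683)/(5041/243) = 1050433/408321.

1050433/408321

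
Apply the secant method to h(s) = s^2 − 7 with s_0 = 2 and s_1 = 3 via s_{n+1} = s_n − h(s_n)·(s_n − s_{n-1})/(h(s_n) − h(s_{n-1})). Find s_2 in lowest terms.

13/5

h(2) = −3, h(3) = 2. s_2 = 3 − 2·(3 − 2)/(2 − (−3)) = 13/5.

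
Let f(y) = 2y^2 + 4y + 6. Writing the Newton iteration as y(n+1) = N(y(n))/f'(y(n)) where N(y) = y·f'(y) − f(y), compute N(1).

f'(y) = 4y + 4.
N(y) = y·f'(y) − f(y) = y·(4y + 4) − (2y^2 + 4y + 6) = 2y^2 − 6.
N(1) = −4.

−4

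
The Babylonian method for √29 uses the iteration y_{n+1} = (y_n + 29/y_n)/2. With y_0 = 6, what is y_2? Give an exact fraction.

y_1 = (6 + 29/6)/2 = 65/12.
y_2 = (65/12 + 29/(65/12))/2 = 8401/1560.

8401/1560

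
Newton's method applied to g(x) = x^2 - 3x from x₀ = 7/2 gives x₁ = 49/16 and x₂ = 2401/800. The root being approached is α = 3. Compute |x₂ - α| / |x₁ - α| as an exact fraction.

1/50

x₁ - α = 49/16 - 3 = 1/16, so |x₁ - α| = 1/16.
x₂ - α = 2401/800 - 3 = 1/800, so |x₂ - α| = 1/800.
Ratio = (1/800) / (1/16) = 1/50.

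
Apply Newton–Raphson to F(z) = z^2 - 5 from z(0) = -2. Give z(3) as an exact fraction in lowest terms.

-51841/23184

F'(z) = 2z.
F(-2) = -1, F'(-2) = -4, so z(1) = (-2) - (-1)/(-4) = -9/4.
F(-9/4) = 1/16, F'(-9/4) = -9/2, so z(2) = (-9/4) - (1/16)/(-9/2) = -161/72.
F(-161/72) = 1/5184, F'(-161/72) = -161/36, so z(3) = (-161/72) - (1/5184)/(-161/36) = -51841/23184.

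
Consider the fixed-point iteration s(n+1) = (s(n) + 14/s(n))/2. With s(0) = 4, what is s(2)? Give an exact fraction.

449/120

s(1) = (4 + 14/4)/2 = 15/4.
s(2) = (15/4 + 14/(15/4))/2 = 449/120.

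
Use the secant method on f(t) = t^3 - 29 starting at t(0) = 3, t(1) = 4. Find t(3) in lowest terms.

f(3) = -2, f(4) = 35. t(2) = 4 - 35·(4 - 3)/(35 - (-2)) = 113/37.
f(4) = 35, f(113/37) = -26040/50653. t(3) = (113/37) - (-26040/50653)·((113/37) - 4)/((-26040/50653) - 35) = 157673/51397.

157673/51397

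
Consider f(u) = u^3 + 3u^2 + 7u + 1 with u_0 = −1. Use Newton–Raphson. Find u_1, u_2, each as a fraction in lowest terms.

f'(u) = 3u^2 + 6u + 7.
f(−1) = −4, f'(−1) = 4, so u_1 = (−1) − (−4)/4 = 0.
f(0) = 1, f'(0) = 7, so u_2 = 0 − 1/7 = −1/7.

u_1 = 0, u_2 = −1/7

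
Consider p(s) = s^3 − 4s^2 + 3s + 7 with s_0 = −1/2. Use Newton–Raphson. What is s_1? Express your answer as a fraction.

−33/31

p'(s) = 3s^2 − 8s + 3.
p(−1/2) = 35/8, p'(−1/2) = 31/4, so s_1 = (−1/2) − (35/8)/(31/4) = −33/31.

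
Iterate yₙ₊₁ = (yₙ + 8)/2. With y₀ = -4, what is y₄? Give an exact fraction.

29/4

y₁ = ((-4) + 8)/2 = 2.
y₂ = (2 + 8)/2 = 5.
y₃ = (5 + 8)/2 = 13/2.
y₄ = ((13/2) + 8)/2 = 29/4.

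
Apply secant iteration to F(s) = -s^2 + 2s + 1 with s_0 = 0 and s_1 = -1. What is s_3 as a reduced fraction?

F(0) = 1, F(-1) = -2. s_2 = (-1) - (-2)·((-1) - 0)/((-2) - 1) = -1/3.
F(-1) = -2, F(-1/3) = 2/9. s_3 = (-1/3) - (2/9)·((-1/3) - (-1))/((2/9) - (-2)) = -2/5.

-2/5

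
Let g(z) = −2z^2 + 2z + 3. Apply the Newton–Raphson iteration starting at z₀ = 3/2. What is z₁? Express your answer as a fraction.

g'(z) = −4z + 2.
g(3/2) = 3/2, g'(3/2) = −4, so z₁ = (3/2) − (3/2)/(−4) = 15/8.

15/8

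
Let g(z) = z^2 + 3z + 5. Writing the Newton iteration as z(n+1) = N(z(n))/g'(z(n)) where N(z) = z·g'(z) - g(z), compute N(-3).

g'(z) = 2z + 3.
N(z) = z·g'(z) - g(z) = z·(2z + 3) - (z^2 + 3z + 5) = z^2 - 5.
N(-3) = 4.

4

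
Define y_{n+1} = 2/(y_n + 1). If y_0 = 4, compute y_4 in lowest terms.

34/31

y_1 = 2/(4 + 1) = 2/5.
y_2 = 2/(2/5 + 1) = 10/7.
y_3 = 2/(10/7 + 1) = 14/17.
y_4 = 2/(14/17 + 1) = 34/31.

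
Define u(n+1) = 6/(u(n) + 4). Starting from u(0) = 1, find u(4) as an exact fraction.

201/173

u(1) = 6/(1 + 4) = 6/5.
u(2) = 6/(6/5 + 4) = 15/13.
u(3) = 6/(15/13 + 4) = 78/67.
u(4) = 6/(78/67 + 4) = 201/173.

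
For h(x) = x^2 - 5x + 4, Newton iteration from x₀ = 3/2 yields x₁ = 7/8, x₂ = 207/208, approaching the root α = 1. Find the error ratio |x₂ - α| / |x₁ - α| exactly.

x₁ - α = 7/8 - 1 = -1/8, so |x₁ - α| = 1/8.
x₂ - α = 207/208 - 1 = -1/208, so |x₂ - α| = 1/208.
Ratio = (1/208) / (1/8) = 1/26.

1/26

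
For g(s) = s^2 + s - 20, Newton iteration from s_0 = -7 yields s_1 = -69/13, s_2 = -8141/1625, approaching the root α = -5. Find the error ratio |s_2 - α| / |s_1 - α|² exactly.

s_1 - α = -69/13 - (-5) = -69/13 + 5 = -4/13, so |s_1 - α| = 4/13.
s_2 - α = -8141/1625 - (-5) = -8141/1625 + 5 = -16/1625, so |s_2 - α| = 16/1625.
|s_1 - α|² = 16/169.
Ratio = (16/1625) / (16/169) = 13/125.

13/125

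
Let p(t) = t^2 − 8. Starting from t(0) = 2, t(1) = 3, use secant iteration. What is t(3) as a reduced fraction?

82/29

p(2) = −4, p(3) = 1. t(2) = 3 − 1·(3 − 2)/(1 − (−4)) = 14/5.
p(3) = 1, p(14/5) = −4/25. t(3) = (14/5) − (−4/25)·((14/5) − 3)/((−4/25) − 1) = 82/29.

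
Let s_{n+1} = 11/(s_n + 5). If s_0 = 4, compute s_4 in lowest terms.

4169/2511

s_1 = 11/(4 + 5) = 11/9.
s_2 = 11/(11/9 + 5) = 99/56.
s_3 = 11/(99/56 + 5) = 616/379.
s_4 = 11/(616/379 + 5) = 4169/2511.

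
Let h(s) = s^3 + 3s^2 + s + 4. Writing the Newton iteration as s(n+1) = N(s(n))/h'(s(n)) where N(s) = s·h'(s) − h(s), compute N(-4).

−84

h'(s) = 3s^2 + 6s + 1.
N(s) = s·h'(s) − h(s) = s·(3s^2 + 6s + 1) − (s^3 + 3s^2 + s + 4) = 2s^3 + 3s^2 − 4.
N(-4) = −84.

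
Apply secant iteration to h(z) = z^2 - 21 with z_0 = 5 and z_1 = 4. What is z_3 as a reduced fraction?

h(5) = 4, h(4) = -5. z_2 = 4 - (-5)·(4 - 5)/((-5) - 4) = 41/9.
h(4) = -5, h(41/9) = -20/81. z_3 = (41/9) - (-20/81)·((41/9) - 4)/((-20/81) - (-5)) = 353/77.

353/77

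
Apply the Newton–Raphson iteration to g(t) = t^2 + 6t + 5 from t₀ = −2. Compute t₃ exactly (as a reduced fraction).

g'(t) = 2t + 6.
g(−2) = −3, g'(−2) = 2, so t₁ = (−2) − (−3)/2 = −1/2.
g(−1/2) = 9/4, g'(−1/2) = 5, so t₂ = (−1/2) − (9/4)/5 = −19/20.
g(−19/20) = 81/400, g'(−19/20) = 41/10, so t₃ = (−19/20) − (81/400)/(41/10) = −1639/1640.

−1639/1640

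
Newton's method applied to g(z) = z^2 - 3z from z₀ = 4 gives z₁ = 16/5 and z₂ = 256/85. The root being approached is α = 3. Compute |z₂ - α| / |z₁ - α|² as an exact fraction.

5/17

z₁ - α = 16/5 - 3 = 1/5, so |z₁ - α| = 1/5.
z₂ - α = 256/85 - 3 = 1/85, so |z₂ - α| = 1/85.
|z₁ - α|² = 1/25.
Ratio = (1/85) / (1/25) = 5/17.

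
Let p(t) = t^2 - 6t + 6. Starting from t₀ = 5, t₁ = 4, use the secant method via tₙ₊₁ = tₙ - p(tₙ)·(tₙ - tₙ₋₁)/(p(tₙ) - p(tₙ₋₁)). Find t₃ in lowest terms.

p(5) = 1, p(4) = -2. t₂ = 4 - (-2)·(4 - 5)/((-2) - 1) = 14/3.
p(4) = -2, p(14/3) = -2/9. t₃ = (14/3) - (-2/9)·((14/3) - 4)/((-2/9) - (-2)) = 19/4.

19/4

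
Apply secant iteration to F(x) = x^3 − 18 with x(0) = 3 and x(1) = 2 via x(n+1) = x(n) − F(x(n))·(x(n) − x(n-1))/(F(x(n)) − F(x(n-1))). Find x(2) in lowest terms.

F(3) = 9, F(2) = −10. x(2) = 2 − (−10)·(2 − 3)/((−10) − 9) = 48/19.

48/19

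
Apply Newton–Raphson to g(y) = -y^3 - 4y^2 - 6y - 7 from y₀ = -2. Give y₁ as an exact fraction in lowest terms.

-7/2

g'(y) = -3y^2 - 8y - 6.
g(-2) = -3, g'(-2) = -2, so y₁ = (-2) - (-3)/(-2) = -7/2.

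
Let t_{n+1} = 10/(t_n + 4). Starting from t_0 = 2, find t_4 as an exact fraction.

t_1 = 10/(2 + 4) = 5/3.
t_2 = 10/(5/3 + 4) = 30/17.
t_3 = 10/(30/17 + 4) = 85/49.
t_4 = 10/(85/49 + 4) = 490/281.

490/281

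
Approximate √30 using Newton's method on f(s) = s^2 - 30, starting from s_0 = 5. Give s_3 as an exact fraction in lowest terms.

116161/21208

f'(s) = 2s.
f(5) = -5, f'(5) = 10, so s_1 = 5 - (-5)/10 = 11/2.
f(11/2) = 1/4, f'(11/2) = 11, so s_2 = (11/2) - (1/4)/11 = 241/44.
f(241/44) = 1/1936, f'(241/44) = 241/22, so s_3 = (241/44) - (1/1936)/(241/22) = 116161/21208.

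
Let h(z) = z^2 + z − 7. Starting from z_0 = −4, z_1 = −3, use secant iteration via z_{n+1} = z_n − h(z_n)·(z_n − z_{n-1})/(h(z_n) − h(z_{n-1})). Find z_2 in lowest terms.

h(−4) = 5, h(−3) = −1. z_2 = (−3) − (−1)·((−3) − (−4))/((−1) − 5) = −19/6.

−19/6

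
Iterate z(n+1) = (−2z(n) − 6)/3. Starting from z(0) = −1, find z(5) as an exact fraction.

z(1) = (−2·(−1) − 6)/3 = −4/3.
z(2) = (−2·(−4/3) − 6)/3 = −10/9.
z(3) = (−2·(−10/9) − 6)/3 = −34/27.
z(4) = (−2·(−34/27) − 6)/3 = −94/81.
z(5) = (−2·(−94/81) − 6)/3 = −298/243.

−298/243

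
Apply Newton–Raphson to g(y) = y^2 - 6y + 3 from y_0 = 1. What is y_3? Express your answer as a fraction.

1079/1960

g'(y) = 2y - 6.
g(1) = -2, g'(1) = -4, so y_1 = 1 - (-2)/(-4) = 1/2.
g(1/2) = 1/4, g'(1/2) = -5, so y_2 = (1/2) - (1/4)/(-5) = 11/20.
g(11/20) = 1/400, g'(11/20) = -49/10, so y_3 = (11/20) - (1/400)/(-49/10) = 1079/1960.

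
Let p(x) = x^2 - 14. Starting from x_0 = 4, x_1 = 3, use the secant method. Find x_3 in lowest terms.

176/47

p(4) = 2, p(3) = -5. x_2 = 3 - (-5)·(3 - 4)/((-5) - 2) = 26/7.
p(3) = -5, p(26/7) = -10/49. x_3 = (26/7) - (-10/49)·((26/7) - 3)/((-10/49) - (-5)) = 176/47.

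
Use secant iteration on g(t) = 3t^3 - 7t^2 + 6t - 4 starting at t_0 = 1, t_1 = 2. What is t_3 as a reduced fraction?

g(1) = -2, g(2) = 4. t_2 = 2 - 4·(2 - 1)/(4 - (-2)) = 4/3.
g(2) = 4, g(4/3) = -4/3. t_3 = (4/3) - (-4/3)·((4/3) - 2)/((-4/3) - 4) = 3/2.

3/2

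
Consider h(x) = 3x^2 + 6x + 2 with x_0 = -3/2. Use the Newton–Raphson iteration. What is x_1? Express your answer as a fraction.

-19/12

h'(x) = 6x + 6.
h(-3/2) = -1/4, h'(-3/2) = -3, so x_1 = (-3/2) - (-1/4)/(-3) = -19/12.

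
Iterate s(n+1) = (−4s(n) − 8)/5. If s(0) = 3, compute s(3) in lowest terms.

s(1) = (−4·3 − 8)/5 = −4.
s(2) = (−4·(−4) − 8)/5 = 8/5.
s(3) = (−4·(8/5) − 8)/5 = −72/25.

−72/25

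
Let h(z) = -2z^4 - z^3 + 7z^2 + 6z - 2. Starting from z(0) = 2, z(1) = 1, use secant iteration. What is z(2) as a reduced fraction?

h(2) = -2, h(1) = 8. z(2) = 1 - 8·(1 - 2)/(8 - (-2)) = 9/5.

9/5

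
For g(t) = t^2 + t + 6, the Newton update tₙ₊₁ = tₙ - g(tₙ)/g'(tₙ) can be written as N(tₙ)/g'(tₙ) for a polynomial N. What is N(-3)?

g'(t) = 2t + 1.
N(t) = t·g'(t) - g(t) = t·(2t + 1) - (t^2 + t + 6) = t^2 - 6.
N(-3) = 3.

3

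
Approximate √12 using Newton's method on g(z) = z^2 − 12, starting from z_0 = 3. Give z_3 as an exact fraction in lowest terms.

g'(z) = 2z.
g(3) = −3, g'(3) = 6, so z_1 = 3 − (−3)/6 = 7/2.
g(7/2) = 1/4, g'(7/2) = 7, so z_2 = (7/2) − (1/4)/7 = 97/28.
g(97/28) = 1/784, g'(97/28) = 97/14, so z_3 = (97/28) − (1/784)/(97/14) = 18817/5432.

18817/5432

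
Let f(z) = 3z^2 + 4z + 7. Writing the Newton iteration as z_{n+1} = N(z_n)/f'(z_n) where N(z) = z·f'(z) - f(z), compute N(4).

f'(z) = 6z + 4.
N(z) = z·f'(z) - f(z) = z·(6z + 4) - (3z^2 + 4z + 7) = 3z^2 - 7.
N(4) = 41.

41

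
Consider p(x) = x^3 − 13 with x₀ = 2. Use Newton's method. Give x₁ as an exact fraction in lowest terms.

p'(x) = 3x^2.
p(2) = −5, p'(2) = 12, so x₁ = 2 − (−5)/12 = 29/12.

29/12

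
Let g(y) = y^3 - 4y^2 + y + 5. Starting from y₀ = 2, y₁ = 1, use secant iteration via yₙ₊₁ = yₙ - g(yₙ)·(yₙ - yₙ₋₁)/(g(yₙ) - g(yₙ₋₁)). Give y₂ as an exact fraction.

7/4

g(2) = -1, g(1) = 3. y₂ = 1 - 3·(1 - 2)/(3 - (-1)) = 7/4.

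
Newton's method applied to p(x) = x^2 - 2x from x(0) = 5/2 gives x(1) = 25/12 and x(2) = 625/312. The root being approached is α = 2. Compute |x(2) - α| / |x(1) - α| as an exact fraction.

x(1) - α = 25/12 - 2 = 1/12, so |x(1) - α| = 1/12.
x(2) - α = 625/312 - 2 = 1/312, so |x(2) - α| = 1/312.
Ratio = (1/312) / (1/12) = 1/26.

1/26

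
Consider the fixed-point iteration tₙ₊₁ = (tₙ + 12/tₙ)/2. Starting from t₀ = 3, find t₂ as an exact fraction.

97/28

t₁ = (3 + 12/3)/2 = 7/2.
t₂ = (7/2 + 12/(7/2))/2 = 97/28.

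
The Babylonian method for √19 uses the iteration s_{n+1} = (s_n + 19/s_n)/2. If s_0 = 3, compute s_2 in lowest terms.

367/84

s_1 = (3 + 19/3)/2 = 14/3.
s_2 = (14/3 + 19/(14/3))/2 = 367/84.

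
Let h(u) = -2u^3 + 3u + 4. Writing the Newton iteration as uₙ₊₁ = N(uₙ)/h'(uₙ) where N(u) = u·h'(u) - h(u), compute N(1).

h'(u) = -6u^2 + 3.
N(u) = u·h'(u) - h(u) = u·(-6u^2 + 3) - (-2u^3 + 3u + 4) = -4u^3 - 4.
N(1) = -8.

-8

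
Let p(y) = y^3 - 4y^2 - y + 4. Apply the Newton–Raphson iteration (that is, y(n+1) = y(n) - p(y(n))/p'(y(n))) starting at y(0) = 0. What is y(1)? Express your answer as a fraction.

p'(y) = 3y^2 - 8y - 1.
p(0) = 4, p'(0) = -1, so y(1) = 0 - 4/(-1) = 4.

4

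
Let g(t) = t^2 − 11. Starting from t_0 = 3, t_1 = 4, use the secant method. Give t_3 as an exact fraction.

g(3) = −2, g(4) = 5. t_2 = 4 − 5·(4 − 3)/(5 − (−2)) = 23/7.
g(4) = 5, g(23/7) = −10/49. t_3 = (23/7) − (−10/49)·((23/7) − 4)/((−10/49) − 5) = 169/51.

169/51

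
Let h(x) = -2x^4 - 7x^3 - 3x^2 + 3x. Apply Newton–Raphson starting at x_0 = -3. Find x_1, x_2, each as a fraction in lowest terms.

h'(x) = -8x^3 - 21x^2 - 6x + 3.
h(-3) = -9, h'(-3) = 48, so x_1 = (-3) - (-9)/48 = -45/16.
h(-45/16) = -51705/32768, h'(-45/16) = 16251/512, so x_2 = (-45/16) - (-51705/32768)/(16251/512) = -957825/346688.

x_1 = -45/16, x_2 = -957825/346688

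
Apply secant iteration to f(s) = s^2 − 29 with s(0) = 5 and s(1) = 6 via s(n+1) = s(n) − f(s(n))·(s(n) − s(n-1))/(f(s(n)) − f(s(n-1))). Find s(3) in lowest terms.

673/125

f(5) = −4, f(6) = 7. s(2) = 6 − 7·(6 − 5)/(7 − (−4)) = 59/11.
f(6) = 7, f(59/11) = −28/121. s(3) = (59/11) − (−28/121)·((59/11) − 6)/((−28/121) − 7) = 673/125.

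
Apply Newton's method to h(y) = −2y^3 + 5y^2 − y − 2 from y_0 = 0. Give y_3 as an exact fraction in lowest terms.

h'(y) = −6y^2 + 10y − 1.
h(0) = −2, h'(0) = −1, so y_1 = 0 − (−2)/(−1) = −2.
h(−2) = 36, h'(−2) = −45, so y_2 = (−2) − 36/(−45) = −6/5.
h(−6/5) = 1232/125, h'(−6/5) = −541/25, so y_3 = (−6/5) − (1232/125)/(−541/25) = −2014/2705.

−2014/2705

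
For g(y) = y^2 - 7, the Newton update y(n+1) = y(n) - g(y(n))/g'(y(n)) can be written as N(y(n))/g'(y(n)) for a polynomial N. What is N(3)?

16

g'(y) = 2y.
N(y) = y·g'(y) - g(y) = y·(2y) - (y^2 - 7) = y^2 + 7.
N(3) = 16.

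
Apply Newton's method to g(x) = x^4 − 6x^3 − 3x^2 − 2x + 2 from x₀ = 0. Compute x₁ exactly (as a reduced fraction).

1

g'(x) = 4x^3 − 18x^2 − 6x − 2.
g(0) = 2, g'(0) = −2, so x₁ = 0 − 2/(−2) = 1.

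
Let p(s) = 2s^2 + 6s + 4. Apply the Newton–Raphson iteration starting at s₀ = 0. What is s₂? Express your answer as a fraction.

−14/15

p'(s) = 4s + 6.
p(0) = 4, p'(0) = 6, so s₁ = 0 − 4/6 = −2/3.
p(−2/3) = 8/9, p'(−2/3) = 10/3, so s₂ = (−2/3) − (8/9)/(10/3) = −14/15.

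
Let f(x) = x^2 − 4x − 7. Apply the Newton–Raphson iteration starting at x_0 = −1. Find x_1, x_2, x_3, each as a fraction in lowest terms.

x_1 = −4/3, x_2 = −79/60, x_3 = −31441/23880

f'(x) = 2x − 4.
f(−1) = −2, f'(−1) = −6, so x_1 = (−1) − (−2)/(−6) = −4/3.
f(−4/3) = 1/9, f'(−4/3) = −20/3, so x_2 = (−4/3) − (1/9)/(−20/3) = −79/60.
f(−79/60) = 1/3600, f'(−79/60) = −199/30, so x_3 = (−79/60) − (1/3600)/(−199/30) = −31441/23880.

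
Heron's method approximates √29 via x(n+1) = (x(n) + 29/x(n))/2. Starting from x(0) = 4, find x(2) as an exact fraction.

3881/720

x(1) = (4 + 29/4)/2 = 45/8.
x(2) = (45/8 + 29/(45/8))/2 = 3881/720.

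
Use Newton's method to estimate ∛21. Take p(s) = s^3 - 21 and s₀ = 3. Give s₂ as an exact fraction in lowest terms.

p'(s) = 3s^2.
p(3) = 6, p'(3) = 27, so s₁ = 3 - 6/27 = 25/9.
p(25/9) = 316/729, p'(25/9) = 625/27, so s₂ = (25/9) - (316/729)/(625/27) = 46559/16875.

46559/16875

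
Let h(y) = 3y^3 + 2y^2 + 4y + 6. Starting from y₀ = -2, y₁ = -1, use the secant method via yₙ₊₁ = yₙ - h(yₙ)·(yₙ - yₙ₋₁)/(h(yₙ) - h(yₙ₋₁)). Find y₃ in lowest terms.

h(-2) = -18, h(-1) = 1. y₂ = (-1) - 1·((-1) - (-2))/(1 - (-18)) = -20/19.
h(-1) = 1, h(-20/19) = 3474/6859. y₃ = (-20/19) - (3474/6859)·((-20/19) - (-1))/((3474/6859) - 1) = -3746/3385.

-3746/3385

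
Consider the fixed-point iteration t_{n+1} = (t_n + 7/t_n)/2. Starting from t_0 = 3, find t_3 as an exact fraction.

32257/12192

t_1 = (3 + 7/3)/2 = 8/3.
t_2 = (8/3 + 7/(8/3))/2 = 127/48.
t_3 = (127/48 + 7/(127/48))/2 = 32257/12192.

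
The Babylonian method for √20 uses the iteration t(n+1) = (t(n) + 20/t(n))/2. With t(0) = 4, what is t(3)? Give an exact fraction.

t(1) = (4 + 20/4)/2 = 9/2.
t(2) = (9/2 + 20/(9/2))/2 = 161/36.
t(3) = (161/36 + 20/(161/36))/2 = 51841/11592.

51841/11592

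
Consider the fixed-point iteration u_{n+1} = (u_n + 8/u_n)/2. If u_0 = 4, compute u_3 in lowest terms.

u_1 = (4 + 8/4)/2 = 3.
u_2 = (3 + 8/3)/2 = 17/6.
u_3 = (17/6 + 8/(17/6))/2 = 577/204.

577/204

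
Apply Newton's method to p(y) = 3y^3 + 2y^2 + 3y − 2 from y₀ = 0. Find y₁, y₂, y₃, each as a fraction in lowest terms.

y₁ = 2/3, y₂ = 14/29, y₃ = 76610/171419

p'(y) = 9y^2 + 4y + 3.
p(0) = −2, p'(0) = 3, so y₁ = 0 − (−2)/3 = 2/3.
p(2/3) = 16/9, p'(2/3) = 29/3, so y₂ = (2/3) − (16/9)/(29/3) = 14/29.
p(14/29) = 6144/24389, p'(14/29) = 5911/841, so y₃ = (14/29) − (6144/24389)/(5911/841) = 76610/171419.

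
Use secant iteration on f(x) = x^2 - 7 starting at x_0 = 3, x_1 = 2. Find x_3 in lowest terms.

61/23

f(3) = 2, f(2) = -3. x_2 = 2 - (-3)·(2 - 3)/((-3) - 2) = 13/5.
f(2) = -3, f(13/5) = -6/25. x_3 = (13/5) - (-6/25)·((13/5) - 2)/((-6/25) - (-3)) = 61/23.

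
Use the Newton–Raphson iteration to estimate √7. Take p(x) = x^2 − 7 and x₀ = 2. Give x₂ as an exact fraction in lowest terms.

p'(x) = 2x.
p(2) = −3, p'(2) = 4, so x₁ = 2 − (−3)/4 = 11/4.
p(11/4) = 9/16, p'(11/4) = 11/2, so x₂ = (11/4) − (9/16)/(11/2) = 233/88.

233/88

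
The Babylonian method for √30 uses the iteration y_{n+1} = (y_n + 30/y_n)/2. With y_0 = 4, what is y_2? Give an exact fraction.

1009/184

y_1 = (4 + 30/4)/2 = 23/4.
y_2 = (23/4 + 30/(23/4))/2 = 1009/184.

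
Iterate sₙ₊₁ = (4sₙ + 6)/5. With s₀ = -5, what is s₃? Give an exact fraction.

s₁ = (4·(-5) + 6)/5 = -14/5.
s₂ = (4·(-14/5) + 6)/5 = -26/25.
s₃ = (4·(-26/25) + 6)/5 = 46/125.

46/125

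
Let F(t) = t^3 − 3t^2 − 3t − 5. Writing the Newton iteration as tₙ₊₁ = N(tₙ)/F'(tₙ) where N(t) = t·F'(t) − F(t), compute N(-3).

−76

F'(t) = 3t^2 − 6t − 3.
N(t) = t·F'(t) − F(t) = t·(3t^2 − 6t − 3) − (t^3 − 3t^2 − 3t − 5) = 2t^3 − 3t^2 + 5.
N(-3) = −76.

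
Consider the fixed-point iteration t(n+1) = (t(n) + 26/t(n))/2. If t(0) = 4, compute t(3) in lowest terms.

1468273/287952

t(1) = (4 + 26/4)/2 = 21/4.
t(2) = (21/4 + 26/(21/4))/2 = 857/168.
t(3) = (857/168 + 26/(857/168))/2 = 1468273/287952.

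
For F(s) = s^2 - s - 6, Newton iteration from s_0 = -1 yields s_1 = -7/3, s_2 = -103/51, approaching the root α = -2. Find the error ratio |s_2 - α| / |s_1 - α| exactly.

s_1 - α = -7/3 - (-2) = -7/3 + 2 = -1/3, so |s_1 - α| = 1/3.
s_2 - α = -103/51 - (-2) = -103/51 + 2 = -1/51, so |s_2 - α| = 1/51.
Ratio = (1/51) / (1/3) = 1/17.

1/17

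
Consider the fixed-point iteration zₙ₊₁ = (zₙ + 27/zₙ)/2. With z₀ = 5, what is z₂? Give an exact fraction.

1351/260

z₁ = (5 + 27/5)/2 = 26/5.
z₂ = (26/5 + 27/(26/5))/2 = 1351/260.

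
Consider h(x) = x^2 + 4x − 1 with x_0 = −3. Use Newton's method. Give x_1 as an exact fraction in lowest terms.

−5

h'(x) = 2x + 4.
h(−3) = −4, h'(−3) = −2, so x_1 = (−3) − (−4)/(−2) = −5.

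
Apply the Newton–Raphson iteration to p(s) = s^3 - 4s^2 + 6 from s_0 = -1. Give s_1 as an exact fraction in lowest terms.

p'(s) = 3s^2 - 8s.
p(-1) = 1, p'(-1) = 11, so s_1 = (-1) - 1/11 = -12/11.

-12/11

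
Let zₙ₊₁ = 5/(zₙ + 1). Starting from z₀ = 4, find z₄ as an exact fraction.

z₁ = 5/(4 + 1) = 1.
z₂ = 5/(1 + 1) = 5/2.
z₃ = 5/(5/2 + 1) = 10/7.
z₄ = 5/(10/7 + 1) = 35/17.

35/17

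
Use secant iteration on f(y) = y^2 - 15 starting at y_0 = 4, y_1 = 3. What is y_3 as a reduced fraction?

f(4) = 1, f(3) = -6. y_2 = 3 - (-6)·(3 - 4)/((-6) - 1) = 27/7.
f(3) = -6, f(27/7) = -6/49. y_3 = (27/7) - (-6/49)·((27/7) - 3)/((-6/49) - (-6)) = 31/8.

31/8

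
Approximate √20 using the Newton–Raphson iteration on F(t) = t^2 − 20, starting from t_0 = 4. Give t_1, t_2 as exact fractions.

F'(t) = 2t.
F(4) = −4, F'(4) = 8, so t_1 = 4 − (−4)/8 = 9/2.
F(9/2) = 1/4, F'(9/2) = 9, so t_2 = (9/2) − (1/4)/9 = 161/36.

t_1 = 9/2, t_2 = 161/36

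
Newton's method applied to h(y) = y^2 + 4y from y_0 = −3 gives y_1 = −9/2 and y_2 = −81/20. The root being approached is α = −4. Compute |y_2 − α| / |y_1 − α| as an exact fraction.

y_1 − α = −9/2 − (−4) = −9/2 + 4 = −1/2, so |y_1 − α| = 1/2.
y_2 − α = −81/20 − (−4) = −81/20 + 4 = −1/20, so |y_2 − α| = 1/20.
Ratio = (1/20) / (1/2) = 1/10.

1/10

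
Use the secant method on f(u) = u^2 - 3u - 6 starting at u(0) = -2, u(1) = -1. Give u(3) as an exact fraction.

f(-2) = 4, f(-1) = -2. u(2) = (-1) - (-2)·((-1) - (-2))/((-2) - 4) = -4/3.
f(-1) = -2, f(-4/3) = -2/9. u(3) = (-4/3) - (-2/9)·((-4/3) - (-1))/((-2/9) - (-2)) = -11/8.

-11/8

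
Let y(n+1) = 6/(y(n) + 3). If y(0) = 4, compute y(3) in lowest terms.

y(1) = 6/(4 + 3) = 6/7.
y(2) = 6/(6/7 + 3) = 14/9.
y(3) = 6/(14/9 + 3) = 54/41.

54/41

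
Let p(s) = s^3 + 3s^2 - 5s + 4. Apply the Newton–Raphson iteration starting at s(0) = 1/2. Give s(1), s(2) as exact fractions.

p'(s) = 3s^2 + 6s - 5.
p(1/2) = 19/8, p'(1/2) = -5/4, so s(1) = (1/2) - (19/8)/(-5/4) = 12/5.
p(12/5) = 2888/125, p'(12/5) = 667/25, so s(2) = (12/5) - (2888/125)/(667/25) = 5116/3335.

s(1) = 12/5, s(2) = 5116/3335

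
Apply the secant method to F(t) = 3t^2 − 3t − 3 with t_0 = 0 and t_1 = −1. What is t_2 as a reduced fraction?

F(0) = −3, F(−1) = 3. t_2 = (−1) − 3·((−1) − 0)/(3 − (−3)) = −1/2.

−1/2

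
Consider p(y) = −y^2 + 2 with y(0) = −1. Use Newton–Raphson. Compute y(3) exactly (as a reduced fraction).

−577/408

p'(y) = −2y.
p(−1) = 1, p'(−1) = 2, so y(1) = (−1) − 1/2 = −3/2.
p(−3/2) = −1/4, p'(−3/2) = 3, so y(2) = (−3/2) − (−1/4)/3 = −17/12.
p(−17/12) = −1/144, p'(−17/12) = 17/6, so y(3) = (−17/12) − (−1/144)/(17/6) = −577/408.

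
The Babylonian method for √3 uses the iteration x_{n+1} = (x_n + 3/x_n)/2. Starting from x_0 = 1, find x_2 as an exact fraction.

x_1 = (1 + 3/1)/2 = 2.
x_2 = (2 + 3/2)/2 = 7/4.

7/4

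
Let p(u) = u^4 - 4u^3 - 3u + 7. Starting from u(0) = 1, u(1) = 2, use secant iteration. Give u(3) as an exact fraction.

72158/66799

p(1) = 1, p(2) = -15. u(2) = 2 - (-15)·(2 - 1)/((-15) - 1) = 17/16.
p(2) = -15, p(17/16) = 18945/65536. u(3) = (17/16) - (18945/65536)·((17/16) - 2)/((18945/65536) - (-15)) = 72158/66799.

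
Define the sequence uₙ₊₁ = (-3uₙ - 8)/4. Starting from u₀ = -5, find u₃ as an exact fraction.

u₁ = (-3·(-5) - 8)/4 = 7/4.
u₂ = (-3·(7/4) - 8)/4 = -53/16.
u₃ = (-3·(-53/16) - 8)/4 = 31/64.

31/64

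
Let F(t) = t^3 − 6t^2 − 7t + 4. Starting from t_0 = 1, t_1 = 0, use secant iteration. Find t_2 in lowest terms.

F(1) = −8, F(0) = 4. t_2 = 0 − 4·(0 − 1)/(4 − (−8)) = 1/3.

1/3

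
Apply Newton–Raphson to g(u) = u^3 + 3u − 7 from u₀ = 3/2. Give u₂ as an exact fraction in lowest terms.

g'(u) = 3u^2 + 3.
g(3/2) = 7/8, g'(3/2) = 39/4, so u₁ = (3/2) − (7/8)/(39/4) = 55/39.
g(55/39) = 2107/59319, g'(55/39) = 4546/507, so u₂ = (55/39) − (2107/59319)/(4546/507) = 747983/531882.

747983/531882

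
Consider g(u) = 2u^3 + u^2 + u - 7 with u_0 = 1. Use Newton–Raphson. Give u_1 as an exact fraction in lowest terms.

4/3

g'(u) = 6u^2 + 2u + 1.
g(1) = -3, g'(1) = 9, so u_1 = 1 - (-3)/9 = 4/3.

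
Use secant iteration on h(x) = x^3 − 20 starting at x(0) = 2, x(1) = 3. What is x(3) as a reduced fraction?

23270/8599

h(2) = −12, h(3) = 7. x(2) = 3 − 7·(3 − 2)/(7 − (−12)) = 50/19.
h(3) = 7, h(50/19) = −12180/6859. x(3) = (50/19) − (−12180/6859)·((50/19) − 3)/((−12180/6859) − 7) = 23270/8599.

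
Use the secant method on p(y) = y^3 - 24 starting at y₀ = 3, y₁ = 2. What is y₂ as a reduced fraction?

p(3) = 3, p(2) = -16. y₂ = 2 - (-16)·(2 - 3)/((-16) - 3) = 54/19.

54/19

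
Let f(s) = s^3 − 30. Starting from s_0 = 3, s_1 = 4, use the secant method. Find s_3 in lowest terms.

f(3) = −3, f(4) = 34. s_2 = 4 − 34·(4 − 3)/(34 − (−3)) = 114/37.
f(4) = 34, f(114/37) = −38046/50653. s_3 = (114/37) − (−38046/50653)·((114/37) − 4)/((−38046/50653) − 34) = 80271/25886.

80271/25886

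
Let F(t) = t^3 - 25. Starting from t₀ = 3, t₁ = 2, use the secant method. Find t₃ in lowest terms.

F(3) = 2, F(2) = -17. t₂ = 2 - (-17)·(2 - 3)/((-17) - 2) = 55/19.
F(2) = -17, F(55/19) = -5100/6859. t₃ = (55/19) - (-5100/6859)·((55/19) - 2)/((-5100/6859) - (-17)) = 19255/6559.

19255/6559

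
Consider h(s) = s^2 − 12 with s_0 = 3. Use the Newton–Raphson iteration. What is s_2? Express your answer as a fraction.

h'(s) = 2s.
h(3) = −3, h'(3) = 6, so s_1 = 3 − (−3)/6 = 7/2.
h(7/2) = 1/4, h'(7/2) = 7, so s_2 = (7/2) − (1/4)/7 = 97/28.

97/28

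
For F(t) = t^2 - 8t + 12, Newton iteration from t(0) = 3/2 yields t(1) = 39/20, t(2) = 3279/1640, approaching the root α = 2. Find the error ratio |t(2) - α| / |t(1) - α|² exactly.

10/41

t(1) - α = 39/20 - 2 = -1/20, so |t(1) - α| = 1/20.
t(2) - α = 3279/1640 - 2 = -1/1640, so |t(2) - α| = 1/1640.
|t(1) - α|² = 1/400.
Ratio = (1/1640) / (1/400) = 10/41.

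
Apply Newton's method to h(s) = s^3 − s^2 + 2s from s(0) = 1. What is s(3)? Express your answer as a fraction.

h'(s) = 3s^2 − 2s + 2.
h(1) = 2, h'(1) = 3, so s(1) = 1 − 2/3 = 1/3.
h(1/3) = 16/27, h'(1/3) = 5/3, so s(2) = (1/3) − (16/27)/(5/3) = −1/45.
h(−1/45) = −4096/91125, h'(−1/45) = 1381/675, so s(3) = (−1/45) − (−4096/91125)/(1381/675) = −47/186435.

−47/186435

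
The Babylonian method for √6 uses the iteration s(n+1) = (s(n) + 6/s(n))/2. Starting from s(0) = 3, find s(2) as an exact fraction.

s(1) = (3 + 6/3)/2 = 5/2.
s(2) = (5/2 + 6/(5/2))/2 = 49/20.

49/20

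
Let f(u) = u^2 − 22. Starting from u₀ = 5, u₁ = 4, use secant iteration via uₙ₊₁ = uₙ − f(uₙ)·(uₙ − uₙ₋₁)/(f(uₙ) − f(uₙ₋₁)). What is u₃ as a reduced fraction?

f(5) = 3, f(4) = −6. u₂ = 4 − (−6)·(4 − 5)/((−6) − 3) = 14/3.
f(4) = −6, f(14/3) = −2/9. u₃ = (14/3) − (−2/9)·((14/3) − 4)/((−2/9) − (−6)) = 61/13.

61/13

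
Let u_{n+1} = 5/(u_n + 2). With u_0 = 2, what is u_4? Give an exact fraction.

u_1 = 5/(2 + 2) = 5/4.
u_2 = 5/(5/4 + 2) = 20/13.
u_3 = 5/(20/13 + 2) = 65/46.
u_4 = 5/(65/46 + 2) = 230/157.

230/157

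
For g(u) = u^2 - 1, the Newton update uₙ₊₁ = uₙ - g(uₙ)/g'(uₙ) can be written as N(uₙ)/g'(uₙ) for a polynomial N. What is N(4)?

g'(u) = 2u.
N(u) = u·g'(u) - g(u) = u·(2u) - (u^2 - 1) = u^2 + 1.
N(4) = 17.

17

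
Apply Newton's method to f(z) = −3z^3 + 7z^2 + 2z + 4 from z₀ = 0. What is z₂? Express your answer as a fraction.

f'(z) = −9z^2 + 14z + 2.
f(0) = 4, f'(0) = 2, so z₁ = 0 − 4/2 = −2.
f(−2) = 52, f'(−2) = −62, so z₂ = (−2) − 52/(−62) = −36/31.

−36/31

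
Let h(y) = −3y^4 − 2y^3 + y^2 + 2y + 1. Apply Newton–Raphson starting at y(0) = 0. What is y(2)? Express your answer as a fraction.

−13/16

h'(y) = −12y^3 − 6y^2 + 2y + 2.
h(0) = 1, h'(0) = 2, so y(1) = 0 − 1/2 = −1/2.
h(−1/2) = 5/16, h'(−1/2) = 1, so y(2) = (−1/2) − (5/16)/1 = −13/16.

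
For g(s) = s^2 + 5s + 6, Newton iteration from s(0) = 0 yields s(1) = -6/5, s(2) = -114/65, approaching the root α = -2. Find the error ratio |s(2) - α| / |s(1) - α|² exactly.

5/13

s(1) - α = -6/5 - (-2) = -6/5 + 2 = 4/5, so |s(1) - α| = 4/5.
s(2) - α = -114/65 - (-2) = -114/65 + 2 = 16/65, so |s(2) - α| = 16/65.
|s(1) - α|² = 16/25.
Ratio = (16/65) / (16/25) = 5/13.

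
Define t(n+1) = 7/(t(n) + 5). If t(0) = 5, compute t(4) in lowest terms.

t(1) = 7/(5 + 5) = 7/10.
t(2) = 7/(7/10 + 5) = 70/57.
t(3) = 7/(70/57 + 5) = 399/355.
t(4) = 7/(399/355 + 5) = 2485/2174.

2485/2174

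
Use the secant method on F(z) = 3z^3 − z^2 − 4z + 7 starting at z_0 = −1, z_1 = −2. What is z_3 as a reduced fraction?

F(−1) = 7, F(−2) = −13. z_2 = (−2) − (−13)·((−2) − (−1))/((−13) − 7) = −27/20.
F(−2) = −13, F(−27/20) = 25571/8000. z_3 = (−27/20) − (25571/8000)·((−27/20) − (−2))/((25571/8000) − (−13)) = −14734/9967.

−14734/9967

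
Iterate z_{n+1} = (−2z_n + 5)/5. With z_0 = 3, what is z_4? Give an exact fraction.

z_1 = (−2·3 + 5)/5 = −1/5.
z_2 = (−2·(−1/5) + 5)/5 = 27/25.
z_3 = (−2·(27/25) + 5)/5 = 71/125.
z_4 = (−2·(71/125) + 5)/5 = 483/625.

483/625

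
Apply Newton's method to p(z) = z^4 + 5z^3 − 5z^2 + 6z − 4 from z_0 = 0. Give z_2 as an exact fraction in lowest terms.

72/97

p'(z) = 4z^3 + 15z^2 − 10z + 6.
p(0) = −4, p'(0) = 6, so z_1 = 0 − (−4)/6 = 2/3.
p(2/3) = −44/81, p'(2/3) = 194/27, so z_2 = (2/3) − (−44/81)/(194/27) = 72/97.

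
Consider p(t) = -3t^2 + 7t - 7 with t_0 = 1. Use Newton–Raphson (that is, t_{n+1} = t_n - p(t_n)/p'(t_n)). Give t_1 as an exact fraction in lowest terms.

p'(t) = -6t + 7.
p(1) = -3, p'(1) = 1, so t_1 = 1 - (-3)/1 = 4.

4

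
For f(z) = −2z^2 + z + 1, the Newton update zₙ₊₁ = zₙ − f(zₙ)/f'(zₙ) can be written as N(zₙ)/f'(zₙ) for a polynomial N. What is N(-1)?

−3

f'(z) = −4z + 1.
N(z) = z·f'(z) − f(z) = z·(−4z + 1) − (−2z^2 + z + 1) = −2z^2 − 1.
N(-1) = −3.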